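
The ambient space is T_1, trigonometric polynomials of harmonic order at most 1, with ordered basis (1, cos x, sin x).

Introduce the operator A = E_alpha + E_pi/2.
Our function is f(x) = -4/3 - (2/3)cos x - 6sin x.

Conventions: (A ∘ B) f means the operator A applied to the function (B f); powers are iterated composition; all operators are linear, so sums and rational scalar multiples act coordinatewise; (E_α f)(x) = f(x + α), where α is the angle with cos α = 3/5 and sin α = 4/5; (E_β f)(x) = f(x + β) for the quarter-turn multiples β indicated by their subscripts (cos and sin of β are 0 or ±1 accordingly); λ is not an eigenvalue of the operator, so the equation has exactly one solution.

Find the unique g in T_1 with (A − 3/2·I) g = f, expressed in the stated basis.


write g with unknown coordinates in the stated basis and equate coefficients in (A − 3/2·I) g = f
solving from the highest basis element down gives g = -8/3 + (76/27)cos x + (28/27)sin x
check: A g = -16/3 + (32/9)cos x - (40/9)sin x
so A g − 3/2·g = -4/3 - (2/3)cos x - 6sin x = f ✓

the result is g(x) = -8/3 + (76/27)cos x + (28/27)sin x


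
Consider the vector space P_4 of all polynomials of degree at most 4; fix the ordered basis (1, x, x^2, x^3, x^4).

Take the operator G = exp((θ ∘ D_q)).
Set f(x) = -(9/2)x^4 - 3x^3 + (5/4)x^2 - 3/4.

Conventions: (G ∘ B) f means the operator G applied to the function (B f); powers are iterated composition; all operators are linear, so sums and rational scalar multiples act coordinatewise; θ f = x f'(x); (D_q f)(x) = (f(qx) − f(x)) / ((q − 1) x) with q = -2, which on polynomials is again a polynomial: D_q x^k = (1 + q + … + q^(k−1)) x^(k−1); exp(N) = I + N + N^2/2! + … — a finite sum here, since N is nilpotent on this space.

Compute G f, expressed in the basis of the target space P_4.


g(x) = -(9/2)x^4 + (129/2)x^3 + (743/4)x^2 - (239/4)x - 3/4

order-1 term: (135/2)x^3 - 18x^2 - (5/4)x
order-2 term: (405/2)x^2 + 9x
order-3 term: -(135/2)x
the series for exp((θ ∘ D_q)) f terminates at order 3
exp((θ ∘ D_q)) f = -(9/2)x^4 + (129/2)x^3 + (743/4)x^2 - (239/4)x - 3/4


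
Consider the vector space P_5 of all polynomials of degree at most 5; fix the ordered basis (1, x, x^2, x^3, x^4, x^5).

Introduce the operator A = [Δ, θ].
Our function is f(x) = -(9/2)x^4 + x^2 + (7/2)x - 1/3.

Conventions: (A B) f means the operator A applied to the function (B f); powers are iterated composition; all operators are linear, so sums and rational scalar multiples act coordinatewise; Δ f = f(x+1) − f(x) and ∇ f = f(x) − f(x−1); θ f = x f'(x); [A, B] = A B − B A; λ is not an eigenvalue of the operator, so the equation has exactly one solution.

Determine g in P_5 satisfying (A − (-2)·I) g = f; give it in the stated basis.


write g with unknown coordinates in the stated basis and equate coefficients in (A − (-2)·I) g = f
solving from the highest basis element down gives g = -(9/4)x^4 + (9/2)x^3 + (29/4)x^2 - (11/2)x - 83/12
check: A g = -9x^3 - (27/2)x^2 + (29/2)x + 27/2
so A g − (-2)·g = -(9/2)x^4 + x^2 + (7/2)x - 1/3 = f ✓

the image equals g(x) = -(9/4)x^4 + (9/2)x^3 + (29/4)x^2 - (11/2)x - 83/12


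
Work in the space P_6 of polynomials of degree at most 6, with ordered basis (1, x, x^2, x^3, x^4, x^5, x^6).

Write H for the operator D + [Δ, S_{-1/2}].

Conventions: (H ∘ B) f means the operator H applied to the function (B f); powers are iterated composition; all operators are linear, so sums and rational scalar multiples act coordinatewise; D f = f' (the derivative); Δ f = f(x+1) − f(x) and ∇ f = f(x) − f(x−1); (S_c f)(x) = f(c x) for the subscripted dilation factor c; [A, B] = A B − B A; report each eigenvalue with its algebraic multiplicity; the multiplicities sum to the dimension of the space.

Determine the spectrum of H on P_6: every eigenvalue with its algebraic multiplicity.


image of 1: 0
image of x: -1/2
image of x^2: (7/2)x - 3/4
image of x^3: (15/8)x^2 + (9/8)x - 9/8
image of x^4: (19/4)x^3 - (9/8)x^2 + (9/4)x - 15/16
image of x^5: (145/32)x^4 + (15/16)x^3 - (45/16)x^2 + (75/32)x - 33/32
image of x^6: (201/32)x^5 - (45/64)x^4 + (45/16)x^3 - (225/64)x^2 + (99/32)x - 63/64
the matrix is upper triangular; its diagonal is (0, 0, 0, 0, 0, 0, 0)
for a triangular matrix the eigenvalues are the diagonal entries, with algebraic multiplicity their repetition count

λ = 0 (multiplicity 7)


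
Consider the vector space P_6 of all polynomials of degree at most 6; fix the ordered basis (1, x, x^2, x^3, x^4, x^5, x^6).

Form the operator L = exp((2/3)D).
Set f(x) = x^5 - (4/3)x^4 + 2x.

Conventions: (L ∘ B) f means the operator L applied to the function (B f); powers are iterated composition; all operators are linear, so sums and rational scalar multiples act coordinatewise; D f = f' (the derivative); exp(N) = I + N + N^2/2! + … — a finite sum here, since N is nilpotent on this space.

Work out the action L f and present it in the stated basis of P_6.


order-1 term: (10/3)x^4 - (32/9)x^3 + 4/3
order-2 term: (40/9)x^3 - (32/9)x^2
order-3 term: (80/27)x^2 - (128/81)x
order-4 term: (80/81)x - 64/243
order-5 term: 32/243
the series for exp((2/3)D) f terminates at order 5
exp((2/3)D) f = x^5 + 2x^4 + (8/9)x^3 - (16/27)x^2 + (38/27)x + 292/243

the result is g(x) = x^5 + 2x^4 + (8/9)x^3 - (16/27)x^2 + (38/27)x + 292/243


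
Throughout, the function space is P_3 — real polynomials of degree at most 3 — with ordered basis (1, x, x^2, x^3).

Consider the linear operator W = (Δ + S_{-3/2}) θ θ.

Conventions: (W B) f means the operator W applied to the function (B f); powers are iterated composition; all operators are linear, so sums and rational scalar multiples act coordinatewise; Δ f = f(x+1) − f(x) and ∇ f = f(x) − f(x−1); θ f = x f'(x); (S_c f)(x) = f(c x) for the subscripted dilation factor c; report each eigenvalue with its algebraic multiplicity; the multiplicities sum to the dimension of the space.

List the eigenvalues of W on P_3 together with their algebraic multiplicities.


image of 1: 0
image of x: -(3/2)x + 1
image of x^2: 9x^2 + 8x + 4
image of x^3: -(243/8)x^3 + 27x^2 + 27x + 9
the matrix is upper triangular; its diagonal is (0, -3/2, 9, -243/8)
for a triangular matrix the eigenvalues are the diagonal entries, with algebraic multiplicity their repetition count

λ = -243/8 (multiplicity 1), λ = -3/2 (multiplicity 1), λ = 0 (multiplicity 1), λ = 9 (multiplicity 1)


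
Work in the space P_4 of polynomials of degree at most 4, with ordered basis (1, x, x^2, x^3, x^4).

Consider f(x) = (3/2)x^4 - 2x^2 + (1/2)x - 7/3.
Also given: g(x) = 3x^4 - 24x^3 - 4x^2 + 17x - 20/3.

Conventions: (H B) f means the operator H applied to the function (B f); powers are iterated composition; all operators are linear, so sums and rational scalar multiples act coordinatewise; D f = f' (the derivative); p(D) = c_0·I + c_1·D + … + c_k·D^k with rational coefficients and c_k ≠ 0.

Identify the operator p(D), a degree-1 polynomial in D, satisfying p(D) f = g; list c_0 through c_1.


D^0 f = (3/2)x^4 - 2x^2 + (1/2)x - 7/3
D^1 f = 6x^3 - 4x + 1/2
matching coefficients of g against c_0 f + c_1 Df + … from the top degree down determines the c_i
solution: c_0 = 2, c_1 = -4

c_0 = 2, c_1 = -4


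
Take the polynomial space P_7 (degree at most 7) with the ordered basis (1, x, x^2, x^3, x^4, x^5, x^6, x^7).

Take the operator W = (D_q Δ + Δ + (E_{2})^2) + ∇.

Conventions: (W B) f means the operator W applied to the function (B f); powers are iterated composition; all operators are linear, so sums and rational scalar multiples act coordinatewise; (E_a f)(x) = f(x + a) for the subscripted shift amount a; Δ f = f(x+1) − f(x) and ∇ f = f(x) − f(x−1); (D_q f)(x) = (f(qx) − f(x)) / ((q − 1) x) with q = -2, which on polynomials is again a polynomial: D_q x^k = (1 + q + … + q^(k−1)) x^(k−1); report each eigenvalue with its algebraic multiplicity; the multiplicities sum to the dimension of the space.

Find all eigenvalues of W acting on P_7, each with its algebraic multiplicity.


λ = 1 (multiplicity 8)

image of 1: 1
image of x: x + 6
image of x^2: x^2 + 12x + 18
image of x^3: x^3 + 18x^2 + 45x + 69
image of x^4: x^4 + 24x^3 + 108x^2 + 258x + 260
image of x^5: x^5 + 30x^4 + 135x^3 + 690x^2 + 1270x + 1031
image of x^6: x^6 + 36x^5 + 306x^4 + 1245x^3 + 3900x^2 + 6141x + 4102
image of x^7: x^7 + 42x^6 + 189x^5 + 2541x^4 + 8785x^3 + 21651x^2 + 28651x + 16393
the matrix is upper triangular; its diagonal is (1, 1, 1, 1, 1, 1, 1, 1)
for a triangular matrix the eigenvalues are the diagonal entries, with algebraic multiplicity their repetition count


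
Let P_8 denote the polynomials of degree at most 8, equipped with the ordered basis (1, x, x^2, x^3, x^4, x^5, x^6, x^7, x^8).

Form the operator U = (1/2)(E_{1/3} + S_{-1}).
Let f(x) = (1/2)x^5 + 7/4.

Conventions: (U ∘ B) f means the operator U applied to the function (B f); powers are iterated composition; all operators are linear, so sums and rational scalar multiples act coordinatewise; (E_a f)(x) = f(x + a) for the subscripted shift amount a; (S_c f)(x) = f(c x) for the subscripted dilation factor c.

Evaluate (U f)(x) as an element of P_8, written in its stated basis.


E_{1/3} f = (1/2)x^5 + (5/6)x^4 + (5/9)x^3 + (5/27)x^2 + (5/162)x + 1703/972
S_{-1} f = -(1/2)x^5 + 7/4
(E_{1/3} + S_{-1}) f = (5/6)x^4 + (5/9)x^3 + (5/27)x^2 + (5/162)x + 851/243
((1/2)(E_{1/3} + S_{-1})) f = (5/12)x^4 + (5/18)x^3 + (5/54)x^2 + (5/324)x + 851/486

the image equals g(x) = (5/12)x^4 + (5/18)x^3 + (5/54)x^2 + (5/324)x + 851/486


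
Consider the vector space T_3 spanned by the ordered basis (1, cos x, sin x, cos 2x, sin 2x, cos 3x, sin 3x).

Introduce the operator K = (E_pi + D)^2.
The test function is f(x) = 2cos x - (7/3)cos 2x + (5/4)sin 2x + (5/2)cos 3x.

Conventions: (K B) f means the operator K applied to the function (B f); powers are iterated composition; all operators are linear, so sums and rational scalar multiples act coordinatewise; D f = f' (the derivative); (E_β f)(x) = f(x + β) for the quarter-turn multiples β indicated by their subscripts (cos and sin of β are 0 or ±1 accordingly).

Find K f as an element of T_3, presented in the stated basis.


E_pi f = -2cos x - (7/3)cos 2x + (5/4)sin 2x - (5/2)cos 3x
D f = -2sin x + (5/2)cos 2x + (14/3)sin 2x - (15/2)sin 3x
(E_pi + D) f = -2cos x - 2sin x + (1/6)cos 2x + (71/12)sin 2x - (5/2)cos 3x - (15/2)sin 3x
E_pi (E_pi + D) f = 2cos x + 2sin x + (1/6)cos 2x + (71/12)sin 2x + (5/2)cos 3x + (15/2)sin 3x
D (E_pi + D) f = -2cos x + 2sin x + (71/6)cos 2x - (1/3)sin 2x - (45/2)cos 3x + (15/2)sin 3x
(E_pi + D) (E_pi + D) f = 4sin x + 12cos 2x + (67/12)sin 2x - 20cos 3x + 15sin 3x

g(x) = 4sin x + 12cos 2x + (67/12)sin 2x - 20cos 3x + 15sin 3x


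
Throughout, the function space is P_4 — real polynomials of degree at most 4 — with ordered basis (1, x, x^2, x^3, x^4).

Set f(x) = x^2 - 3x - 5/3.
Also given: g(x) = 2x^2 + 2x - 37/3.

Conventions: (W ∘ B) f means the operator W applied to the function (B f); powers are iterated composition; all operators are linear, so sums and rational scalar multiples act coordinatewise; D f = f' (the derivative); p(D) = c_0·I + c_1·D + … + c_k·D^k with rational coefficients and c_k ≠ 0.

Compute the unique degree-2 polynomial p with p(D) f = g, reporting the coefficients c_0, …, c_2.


D^0 f = x^2 - 3x - 5/3
D^1 f = 2x - 3
D^2 f = 2
matching coefficients of g against c_0 f + c_1 Df + … from the top degree down determines the c_i
solution: c_0 = 2, c_1 = 4, c_2 = 3/2

c_0 = 2, c_1 = 4, c_2 = 3/2


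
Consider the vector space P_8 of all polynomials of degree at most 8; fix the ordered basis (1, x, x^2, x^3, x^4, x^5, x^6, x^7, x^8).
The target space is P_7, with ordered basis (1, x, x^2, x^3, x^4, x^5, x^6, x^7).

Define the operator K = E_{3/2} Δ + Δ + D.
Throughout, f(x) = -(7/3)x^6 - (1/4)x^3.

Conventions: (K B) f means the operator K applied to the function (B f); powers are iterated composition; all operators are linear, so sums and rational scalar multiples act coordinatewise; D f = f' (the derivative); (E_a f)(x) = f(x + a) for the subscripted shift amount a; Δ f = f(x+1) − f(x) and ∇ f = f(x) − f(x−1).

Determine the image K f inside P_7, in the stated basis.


Δ f = -14x^5 - 35x^4 - (140/3)x^3 - (143/4)x^2 - (59/4)x - 31/12
E_{3/2} Δ f = -14x^5 - 140x^4 - (1715/3)x^3 - (4763/4)x^2 - (10111/8)x - 26215/48
Δ f = -14x^5 - 35x^4 - (140/3)x^3 - (143/4)x^2 - (59/4)x - 31/12
D f = -14x^5 - (3/4)x^2
(E_{3/2} Δ + Δ + D) f = -42x^5 - 175x^4 - (1855/3)x^3 - (4909/4)x^2 - (10229/8)x - 26339/48

the image equals g(x) = -42x^5 - 175x^4 - (1855/3)x^3 - (4909/4)x^2 - (10229/8)x - 26339/48


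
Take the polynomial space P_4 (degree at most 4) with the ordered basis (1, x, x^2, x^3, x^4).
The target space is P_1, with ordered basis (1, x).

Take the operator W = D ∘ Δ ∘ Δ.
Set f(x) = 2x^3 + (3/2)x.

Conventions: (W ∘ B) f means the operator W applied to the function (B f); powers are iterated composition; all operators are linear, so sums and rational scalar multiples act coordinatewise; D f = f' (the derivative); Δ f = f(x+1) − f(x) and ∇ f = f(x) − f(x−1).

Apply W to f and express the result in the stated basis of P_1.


Δ f = 6x^2 + 6x + 7/2
Δ Δ f = 12x + 12
D Δ Δ f = 12

the image equals g(x) = 12


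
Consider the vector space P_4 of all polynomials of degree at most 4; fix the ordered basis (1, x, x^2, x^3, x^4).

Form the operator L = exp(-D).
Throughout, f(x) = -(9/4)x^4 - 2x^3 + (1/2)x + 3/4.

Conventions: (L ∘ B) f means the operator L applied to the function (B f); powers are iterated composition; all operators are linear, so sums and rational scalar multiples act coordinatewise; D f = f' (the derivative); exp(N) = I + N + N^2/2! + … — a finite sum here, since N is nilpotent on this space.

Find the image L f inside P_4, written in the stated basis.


g(x) = -(9/4)x^4 + 7x^3 - (15/2)x^2 + (7/2)x

order-1 term: 9x^3 + 6x^2 - 1/2
order-2 term: -(27/2)x^2 - 6x
order-3 term: 9x + 2
order-4 term: -9/4
the series for exp(-D) f terminates at order 4
exp(-D) f = -(9/4)x^4 + 7x^3 - (15/2)x^2 + (7/2)x


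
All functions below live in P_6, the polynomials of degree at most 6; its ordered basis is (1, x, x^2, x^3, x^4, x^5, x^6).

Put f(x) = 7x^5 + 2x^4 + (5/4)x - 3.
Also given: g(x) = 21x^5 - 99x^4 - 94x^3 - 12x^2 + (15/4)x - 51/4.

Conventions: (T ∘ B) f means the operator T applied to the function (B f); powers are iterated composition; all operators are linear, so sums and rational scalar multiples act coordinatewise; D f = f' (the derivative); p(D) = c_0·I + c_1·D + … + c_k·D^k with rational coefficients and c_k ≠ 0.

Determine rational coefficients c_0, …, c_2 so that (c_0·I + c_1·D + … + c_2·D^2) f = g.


c_0 = 3, c_1 = -3, c_2 = -1/2

D^0 f = 7x^5 + 2x^4 + (5/4)x - 3
D^1 f = 35x^4 + 8x^3 + 5/4
D^2 f = 140x^3 + 24x^2
matching coefficients of g against c_0 f + c_1 Df + … from the top degree down determines the c_i
solution: c_0 = 3, c_1 = -3, c_2 = -1/2


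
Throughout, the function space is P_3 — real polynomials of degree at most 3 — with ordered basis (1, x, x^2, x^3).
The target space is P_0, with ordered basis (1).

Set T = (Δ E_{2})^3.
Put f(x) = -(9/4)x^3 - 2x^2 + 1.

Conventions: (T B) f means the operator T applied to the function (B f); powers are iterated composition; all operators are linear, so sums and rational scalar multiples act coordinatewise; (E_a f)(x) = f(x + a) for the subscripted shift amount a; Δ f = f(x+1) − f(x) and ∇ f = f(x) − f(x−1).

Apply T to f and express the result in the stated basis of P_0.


E_{2} f = -(9/4)x^3 - (31/2)x^2 - 35x - 25
Δ E_{2} f = -(27/4)x^2 - (151/4)x - 211/4
E_{2} (Δ E_{2}) f = -(27/4)x^2 - (259/4)x - 621/4
Δ E_{2} (Δ E_{2}) f = -(27/2)x - 143/2
E_{2} (Δ E_{2}) (Δ E_{2}) f = -(27/2)x - 197/2
Δ E_{2} (Δ E_{2}) (Δ E_{2}) f = -27/2

the image equals g(x) = -27/2


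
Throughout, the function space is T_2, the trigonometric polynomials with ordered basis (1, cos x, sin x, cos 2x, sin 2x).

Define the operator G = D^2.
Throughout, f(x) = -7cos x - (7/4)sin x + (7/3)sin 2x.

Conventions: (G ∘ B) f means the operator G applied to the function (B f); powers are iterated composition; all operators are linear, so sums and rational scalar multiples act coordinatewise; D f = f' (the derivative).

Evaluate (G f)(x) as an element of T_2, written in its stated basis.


D f = -(7/4)cos x + 7sin x + (14/3)cos 2x
D D f = 7cos x + (7/4)sin x - (28/3)sin 2x

the image equals g(x) = 7cos x + (7/4)sin x - (28/3)sin 2x


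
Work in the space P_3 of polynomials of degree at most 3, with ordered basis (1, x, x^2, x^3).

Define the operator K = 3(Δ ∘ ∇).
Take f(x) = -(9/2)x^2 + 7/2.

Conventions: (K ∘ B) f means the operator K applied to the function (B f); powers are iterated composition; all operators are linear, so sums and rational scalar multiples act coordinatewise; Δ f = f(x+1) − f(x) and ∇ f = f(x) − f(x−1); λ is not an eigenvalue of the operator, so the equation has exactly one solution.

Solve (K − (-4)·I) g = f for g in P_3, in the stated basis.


write g with unknown coordinates in the stated basis and equate coefficients in (K − (-4)·I) g = f
solving from the highest basis element down gives g = -(9/8)x^2 + 41/16
check: K g = -27/4
so K g − (-4)·g = -(9/2)x^2 + 7/2 = f ✓

the result is g(x) = -(9/8)x^2 + 41/16


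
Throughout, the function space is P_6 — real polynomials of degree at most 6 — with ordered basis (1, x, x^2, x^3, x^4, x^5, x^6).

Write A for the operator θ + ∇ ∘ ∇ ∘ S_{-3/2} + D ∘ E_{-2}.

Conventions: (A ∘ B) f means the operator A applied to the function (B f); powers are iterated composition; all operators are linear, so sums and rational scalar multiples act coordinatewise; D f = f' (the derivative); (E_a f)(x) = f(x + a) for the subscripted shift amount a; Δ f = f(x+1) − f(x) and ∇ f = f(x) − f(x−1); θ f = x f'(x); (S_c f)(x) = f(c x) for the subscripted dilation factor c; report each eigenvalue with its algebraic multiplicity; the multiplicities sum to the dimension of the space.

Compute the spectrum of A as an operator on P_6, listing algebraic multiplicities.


λ = 0 (multiplicity 1), λ = 1 (multiplicity 1), λ = 2 (multiplicity 1), λ = 3 (multiplicity 1), λ = 4 (multiplicity 1), λ = 5 (multiplicity 1), λ = 6 (multiplicity 1)

image of 1: 0
image of x: x + 1
image of x^2: 2x^2 + 2x + 1/2
image of x^3: 3x^3 + 3x^2 - (129/4)x + 129/4
image of x^4: 4x^4 + 4x^3 + (147/4)x^2 - (147/2)x + 311/8
image of x^5: 5x^5 + 5x^4 - (1535/8)x^3 + (4605/8)x^2 - (11065/16)x + 4925/16
image of x^6: 6x^6 + 6x^5 + (9015/32)x^4 - (9015/8)x^3 + (61185/32)x^2 - (25125/16)x + 16455/32
the matrix is upper triangular; its diagonal is (0, 1, 2, 3, 4, 5, 6)
for a triangular matrix the eigenvalues are the diagonal entries, with algebraic multiplicity their repetition count


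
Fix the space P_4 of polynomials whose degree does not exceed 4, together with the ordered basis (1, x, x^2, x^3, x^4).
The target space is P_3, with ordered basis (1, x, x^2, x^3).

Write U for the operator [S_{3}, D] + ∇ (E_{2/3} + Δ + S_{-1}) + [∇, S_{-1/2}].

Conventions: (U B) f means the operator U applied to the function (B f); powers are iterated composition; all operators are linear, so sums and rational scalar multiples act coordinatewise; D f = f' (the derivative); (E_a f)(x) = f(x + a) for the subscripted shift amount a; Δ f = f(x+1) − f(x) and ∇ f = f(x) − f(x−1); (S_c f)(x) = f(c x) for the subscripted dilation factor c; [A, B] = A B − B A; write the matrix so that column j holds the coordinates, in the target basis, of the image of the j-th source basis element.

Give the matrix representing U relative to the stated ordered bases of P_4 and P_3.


image of 1: 0
image of x: -7/2
image of x^2: -(13/2)x + 25/12
image of x^3: -(441/8)x^2 + (71/8)x - 43/24
image of x^4: -(829/4)x^3 + (73/8)x^2 + (91/12)x + 917/432
each image's coordinates form column j of the matrix

the matrix is [[0, -7/2, 25/12, -43/24, 917/432]; [0, 0, -13/2, 71/8, 91/12]; [0, 0, 0, -441/8, 73/8]; [0, 0, 0, 0, -829/4]] (rows listed top to bottom)


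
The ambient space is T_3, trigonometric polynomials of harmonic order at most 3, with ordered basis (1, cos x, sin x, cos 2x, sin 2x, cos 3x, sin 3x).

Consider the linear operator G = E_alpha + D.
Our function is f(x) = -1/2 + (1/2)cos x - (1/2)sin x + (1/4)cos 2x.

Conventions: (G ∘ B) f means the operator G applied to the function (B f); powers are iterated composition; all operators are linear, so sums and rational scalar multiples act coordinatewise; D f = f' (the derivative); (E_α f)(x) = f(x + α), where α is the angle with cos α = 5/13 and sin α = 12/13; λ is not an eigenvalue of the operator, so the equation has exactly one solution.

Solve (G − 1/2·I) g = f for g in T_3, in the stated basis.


g(x) = -1 + (47/193)cos x + (53/193)sin x - (407/11890)cos 2x + (458/5945)sin 2x

write g with unknown coordinates in the stated basis and equate coefficients in (G − 1/2·I) g = f
solving from the highest basis element down gives g = -1 + (47/193)cos x + (53/193)sin x - (407/11890)cos 2x + (458/5945)sin 2x
check: G g = -1 + (120/193)cos x - (70/193)sin x + (2769/11890)cos 2x + (229/5945)sin 2x
so G g − 1/2·g = -1/2 + (1/2)cos x - (1/2)sin x + (1/4)cos 2x = f ✓


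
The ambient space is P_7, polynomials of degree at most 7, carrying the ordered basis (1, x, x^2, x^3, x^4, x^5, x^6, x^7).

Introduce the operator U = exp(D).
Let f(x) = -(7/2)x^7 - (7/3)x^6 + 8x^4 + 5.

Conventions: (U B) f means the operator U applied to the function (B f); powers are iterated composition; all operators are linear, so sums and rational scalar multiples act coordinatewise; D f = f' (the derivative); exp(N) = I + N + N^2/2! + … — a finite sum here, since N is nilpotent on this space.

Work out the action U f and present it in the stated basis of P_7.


order-1 term: -(49/2)x^6 - 14x^5 + 32x^3
order-2 term: -(147/2)x^5 - 35x^4 + 48x^2
order-3 term: -(245/2)x^4 - (140/3)x^3 + 32x
order-4 term: -(245/2)x^3 - 35x^2 + 8
order-5 term: -(147/2)x^2 - 14x
order-6 term: -(49/2)x - 7/3
order-7 term: -7/2
the series for exp(D) f terminates at order 7
exp(D) f = -(7/2)x^7 - (161/6)x^6 - (175/2)x^5 - (299/2)x^4 - (823/6)x^3 - (121/2)x^2 - (13/2)x + 43/6

g(x) = -(7/2)x^7 - (161/6)x^6 - (175/2)x^5 - (299/2)x^4 - (823/6)x^3 - (121/2)x^2 - (13/2)x + 43/6


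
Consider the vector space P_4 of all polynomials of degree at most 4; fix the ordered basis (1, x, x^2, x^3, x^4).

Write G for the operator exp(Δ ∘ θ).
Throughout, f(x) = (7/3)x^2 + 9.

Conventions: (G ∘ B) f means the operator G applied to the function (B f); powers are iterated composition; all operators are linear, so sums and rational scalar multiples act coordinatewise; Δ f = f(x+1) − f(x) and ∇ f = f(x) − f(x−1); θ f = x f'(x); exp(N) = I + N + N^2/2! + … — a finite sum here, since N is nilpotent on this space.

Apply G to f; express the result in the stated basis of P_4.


order-1 term: (28/3)x + 14/3
order-2 term: 14/3
the series for exp(Δ ∘ θ) f terminates at order 2
exp(Δ ∘ θ) f = (7/3)x^2 + (28/3)x + 55/3

g(x) = (7/3)x^2 + (28/3)x + 55/3


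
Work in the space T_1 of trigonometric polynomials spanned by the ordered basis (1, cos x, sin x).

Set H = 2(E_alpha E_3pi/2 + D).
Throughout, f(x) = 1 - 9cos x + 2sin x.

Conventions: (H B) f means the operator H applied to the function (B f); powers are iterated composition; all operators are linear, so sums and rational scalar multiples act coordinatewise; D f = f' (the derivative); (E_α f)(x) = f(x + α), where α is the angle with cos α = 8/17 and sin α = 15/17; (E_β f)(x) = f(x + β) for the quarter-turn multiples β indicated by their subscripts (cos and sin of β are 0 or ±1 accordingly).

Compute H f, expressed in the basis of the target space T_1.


E_3pi/2 f = 1 - 2cos x - 9sin x
E_alpha E_3pi/2 f = 1 - (151/17)cos x - (42/17)sin x
D f = 2cos x + 9sin x
(E_alpha E_3pi/2 + D) f = 1 - (117/17)cos x + (111/17)sin x
(2(E_alpha E_3pi/2 + D)) f = 2 - (234/17)cos x + (222/17)sin x

the image equals g(x) = 2 - (234/17)cos x + (222/17)sin x


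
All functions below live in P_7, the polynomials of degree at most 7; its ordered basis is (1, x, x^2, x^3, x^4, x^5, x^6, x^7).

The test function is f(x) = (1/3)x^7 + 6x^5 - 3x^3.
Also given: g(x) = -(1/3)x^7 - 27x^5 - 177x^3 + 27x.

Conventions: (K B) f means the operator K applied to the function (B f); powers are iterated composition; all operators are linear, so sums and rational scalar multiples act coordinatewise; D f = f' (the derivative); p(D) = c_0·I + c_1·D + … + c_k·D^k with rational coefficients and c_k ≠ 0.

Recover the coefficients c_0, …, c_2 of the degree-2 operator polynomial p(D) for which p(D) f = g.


c_0 = -1, c_1 = 0, c_2 = -3/2

D^0 f = (1/3)x^7 + 6x^5 - 3x^3
D^1 f = (7/3)x^6 + 30x^4 - 9x^2
D^2 f = 14x^5 + 120x^3 - 18x
matching coefficients of g against c_0 f + c_1 Df + … from the top degree down determines the c_i
solution: c_0 = -1, c_1 = 0, c_2 = -3/2


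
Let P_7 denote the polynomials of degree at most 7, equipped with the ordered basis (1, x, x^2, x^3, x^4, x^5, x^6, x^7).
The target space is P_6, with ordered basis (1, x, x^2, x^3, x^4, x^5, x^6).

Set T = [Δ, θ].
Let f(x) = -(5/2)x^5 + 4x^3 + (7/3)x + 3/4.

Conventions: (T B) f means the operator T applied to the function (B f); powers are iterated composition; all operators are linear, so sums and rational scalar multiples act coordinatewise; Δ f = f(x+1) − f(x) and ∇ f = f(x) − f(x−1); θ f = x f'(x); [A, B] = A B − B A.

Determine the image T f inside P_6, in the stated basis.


the image equals g(x) = -(25/2)x^4 - 50x^3 - 63x^2 - 26x + 11/6

θ f = -(25/2)x^5 + 12x^3 + (7/3)x
Δ θ f = -(125/2)x^4 - 125x^3 - 89x^2 - (53/2)x + 11/6
Δ f = -(25/2)x^4 - 25x^3 - 13x^2 - (1/2)x + 23/6
θ Δ f = -50x^4 - 75x^3 - 26x^2 - (1/2)x
[Δ, θ] f = -(25/2)x^4 - 50x^3 - 63x^2 - 26x + 11/6


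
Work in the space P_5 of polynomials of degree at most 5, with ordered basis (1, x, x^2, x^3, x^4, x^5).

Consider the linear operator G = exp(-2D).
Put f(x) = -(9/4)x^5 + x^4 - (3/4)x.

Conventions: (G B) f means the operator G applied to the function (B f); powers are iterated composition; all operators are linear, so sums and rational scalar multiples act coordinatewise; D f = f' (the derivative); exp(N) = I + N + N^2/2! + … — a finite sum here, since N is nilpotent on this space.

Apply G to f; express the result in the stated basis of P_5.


order-1 term: (45/2)x^4 - 8x^3 + 3/2
order-2 term: -90x^3 + 24x^2
order-3 term: 180x^2 - 32x
order-4 term: -180x + 16
order-5 term: 72
the series for exp(-2D) f terminates at order 5
exp(-2D) f = -(9/4)x^5 + (47/2)x^4 - 98x^3 + 204x^2 - (851/4)x + 179/2

the result is g(x) = -(9/4)x^5 + (47/2)x^4 - 98x^3 + 204x^2 - (851/4)x + 179/2


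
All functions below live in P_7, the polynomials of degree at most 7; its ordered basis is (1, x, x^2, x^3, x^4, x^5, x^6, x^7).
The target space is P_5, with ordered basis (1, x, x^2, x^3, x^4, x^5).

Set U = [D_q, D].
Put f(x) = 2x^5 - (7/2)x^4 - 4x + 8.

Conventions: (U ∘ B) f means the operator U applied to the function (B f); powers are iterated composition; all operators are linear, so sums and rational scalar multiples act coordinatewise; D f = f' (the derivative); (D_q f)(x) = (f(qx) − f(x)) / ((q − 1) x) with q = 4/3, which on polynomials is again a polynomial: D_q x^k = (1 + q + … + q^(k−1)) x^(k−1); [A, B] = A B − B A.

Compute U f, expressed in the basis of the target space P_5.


g(x) = -(998/81)x^3 + (21/2)x^2

D f = 10x^4 - 14x^3 - 4
D_q D f = (1750/27)x^3 - (518/9)x^2
D_q f = (1562/81)x^4 - (1225/54)x^3 - 4
D D_q f = (6248/81)x^3 - (1225/18)x^2
[D_q, D] f = -(998/81)x^3 + (21/2)x^2


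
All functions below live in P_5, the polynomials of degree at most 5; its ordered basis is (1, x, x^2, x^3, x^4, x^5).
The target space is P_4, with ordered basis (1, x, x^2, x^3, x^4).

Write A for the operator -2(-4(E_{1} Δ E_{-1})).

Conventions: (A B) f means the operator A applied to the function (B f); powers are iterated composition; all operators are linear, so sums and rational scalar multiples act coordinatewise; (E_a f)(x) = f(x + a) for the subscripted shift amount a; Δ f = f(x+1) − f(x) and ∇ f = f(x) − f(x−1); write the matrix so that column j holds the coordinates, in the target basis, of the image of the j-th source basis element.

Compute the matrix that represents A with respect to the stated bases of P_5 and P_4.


the matrix is [[0, 8, 8, 8, 8, 8]; [0, 0, 16, 24, 32, 40]; [0, 0, 0, 24, 48, 80]; [0, 0, 0, 0, 32, 80]; [0, 0, 0, 0, 0, 40]] (rows listed top to bottom)

image of 1: 0
image of x: 8
image of x^2: 16x + 8
image of x^3: 24x^2 + 24x + 8
image of x^4: 32x^3 + 48x^2 + 32x + 8
image of x^5: 40x^4 + 80x^3 + 80x^2 + 40x + 8
each image's coordinates form column j of the matrix


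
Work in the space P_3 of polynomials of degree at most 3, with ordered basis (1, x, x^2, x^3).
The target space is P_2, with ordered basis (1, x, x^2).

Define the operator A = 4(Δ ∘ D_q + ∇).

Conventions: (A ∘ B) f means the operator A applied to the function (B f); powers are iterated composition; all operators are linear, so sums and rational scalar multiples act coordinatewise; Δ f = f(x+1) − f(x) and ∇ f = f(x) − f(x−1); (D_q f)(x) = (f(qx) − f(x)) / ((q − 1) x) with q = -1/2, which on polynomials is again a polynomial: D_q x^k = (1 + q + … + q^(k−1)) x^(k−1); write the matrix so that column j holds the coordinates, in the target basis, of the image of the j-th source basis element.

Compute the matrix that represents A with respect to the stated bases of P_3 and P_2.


the matrix is [[0, 4, -2, 7]; [0, 0, 8, -6]; [0, 0, 0, 12]] (rows listed top to bottom)

image of 1: 0
image of x: 4
image of x^2: 8x - 2
image of x^3: 12x^2 - 6x + 7
each image's coordinates form column j of the matrix


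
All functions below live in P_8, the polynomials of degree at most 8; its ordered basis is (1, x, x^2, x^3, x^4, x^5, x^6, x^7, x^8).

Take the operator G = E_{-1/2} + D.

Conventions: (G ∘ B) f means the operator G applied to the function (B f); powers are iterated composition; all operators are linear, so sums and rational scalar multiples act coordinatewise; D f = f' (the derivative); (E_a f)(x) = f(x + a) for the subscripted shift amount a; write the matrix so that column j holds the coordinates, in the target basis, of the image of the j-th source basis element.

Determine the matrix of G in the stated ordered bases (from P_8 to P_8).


the matrix is [[1, 1/2, 1/4, -1/8, 1/16, -1/32, 1/64, -1/128, 1/256]; [0, 1, 1, 3/4, -1/2, 5/16, -3/16, 7/64, -1/16]; [0, 0, 1, 3/2, 3/2, -5/4, 15/16, -21/32, 7/16]; [0, 0, 0, 1, 2, 5/2, -5/2, 35/16, -7/4]; [0, 0, 0, 0, 1, 5/2, 15/4, -35/8, 35/8]; [0, 0, 0, 0, 0, 1, 3, 21/4, -7]; [0, 0, 0, 0, 0, 0, 1, 7/2, 7]; [0, 0, 0, 0, 0, 0, 0, 1, 4]; [0, 0, 0, 0, 0, 0, 0, 0, 1]] (rows listed top to bottom)

image of 1: 1
image of x: x + 1/2
image of x^2: x^2 + x + 1/4
image of x^3: x^3 + (3/2)x^2 + (3/4)x - 1/8
image of x^4: x^4 + 2x^3 + (3/2)x^2 - (1/2)x + 1/16
image of x^5: x^5 + (5/2)x^4 + (5/2)x^3 - (5/4)x^2 + (5/16)x - 1/32
image of x^6: x^6 + 3x^5 + (15/4)x^4 - (5/2)x^3 + (15/16)x^2 - (3/16)x + 1/64
image of x^7: x^7 + (7/2)x^6 + (21/4)x^5 - (35/8)x^4 + (35/16)x^3 - (21/32)x^2 + (7/64)x - 1/128
image of x^8: x^8 + 4x^7 + 7x^6 - 7x^5 + (35/8)x^4 - (7/4)x^3 + (7/16)x^2 - (1/16)x + 1/256
each image's coordinates form column j of the matrix


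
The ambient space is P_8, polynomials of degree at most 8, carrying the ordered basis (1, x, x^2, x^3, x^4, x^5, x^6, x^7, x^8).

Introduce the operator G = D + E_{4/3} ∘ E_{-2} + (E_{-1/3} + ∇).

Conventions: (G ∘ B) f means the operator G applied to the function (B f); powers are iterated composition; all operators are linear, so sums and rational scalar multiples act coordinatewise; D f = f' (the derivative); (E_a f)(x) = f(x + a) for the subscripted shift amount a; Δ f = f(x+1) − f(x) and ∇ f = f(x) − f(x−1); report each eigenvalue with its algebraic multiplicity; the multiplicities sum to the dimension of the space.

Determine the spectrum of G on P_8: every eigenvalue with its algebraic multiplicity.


λ = 2 (multiplicity 9)

image of 1: 2
image of x: 2x + 1
image of x^2: 2x^2 + 2x - 4/9
image of x^3: 2x^3 + 3x^2 - (4/3)x + 2/3
image of x^4: 2x^4 + 4x^3 - (8/3)x^2 + (8/3)x - 64/81
image of x^5: 2x^5 + 5x^4 - (40/9)x^3 + (20/3)x^2 - (320/81)x + 70/81
image of x^6: 2x^6 + 6x^5 - (20/3)x^4 + (40/3)x^3 - (320/27)x^2 + (140/27)x - 664/729
image of x^7: 2x^7 + 7x^6 - (28/3)x^5 + (70/3)x^4 - (2240/81)x^3 + (490/27)x^2 - (4648/729)x + 686/729
image of x^8: 2x^8 + 8x^7 - (112/9)x^6 + (112/3)x^5 - (4480/81)x^4 + (3920/81)x^3 - (18592/729)x^2 + (5488/729)x - 6304/6561
the matrix is upper triangular; its diagonal is (2, 2, 2, 2, 2, 2, 2, 2, 2)
for a triangular matrix the eigenvalues are the diagonal entries, with algebraic multiplicity their repetition count


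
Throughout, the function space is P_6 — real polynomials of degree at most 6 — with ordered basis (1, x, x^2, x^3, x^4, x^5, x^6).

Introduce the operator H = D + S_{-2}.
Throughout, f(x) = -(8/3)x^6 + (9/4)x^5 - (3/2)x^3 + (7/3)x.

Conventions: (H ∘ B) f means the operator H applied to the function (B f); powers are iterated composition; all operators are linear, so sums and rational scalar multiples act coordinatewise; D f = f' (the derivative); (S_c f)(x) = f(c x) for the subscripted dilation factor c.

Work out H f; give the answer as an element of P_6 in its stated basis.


D f = -16x^5 + (45/4)x^4 - (9/2)x^2 + 7/3
S_{-2} f = -(512/3)x^6 - 72x^5 + 12x^3 - (14/3)x
(D + S_{-2}) f = -(512/3)x^6 - 88x^5 + (45/4)x^4 + 12x^3 - (9/2)x^2 - (14/3)x + 7/3

g(x) = -(512/3)x^6 - 88x^5 + (45/4)x^4 + 12x^3 - (9/2)x^2 - (14/3)x + 7/3


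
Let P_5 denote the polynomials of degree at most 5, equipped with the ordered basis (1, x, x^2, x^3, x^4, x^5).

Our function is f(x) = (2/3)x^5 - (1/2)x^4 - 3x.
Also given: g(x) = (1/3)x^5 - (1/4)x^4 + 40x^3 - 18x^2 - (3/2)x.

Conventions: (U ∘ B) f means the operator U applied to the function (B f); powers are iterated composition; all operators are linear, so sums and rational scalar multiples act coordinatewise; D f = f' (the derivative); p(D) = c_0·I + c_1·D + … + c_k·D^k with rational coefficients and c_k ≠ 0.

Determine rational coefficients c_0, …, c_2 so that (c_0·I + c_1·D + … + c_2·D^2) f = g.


D^0 f = (2/3)x^5 - (1/2)x^4 - 3x
D^1 f = (10/3)x^4 - 2x^3 - 3
D^2 f = (40/3)x^3 - 6x^2
matching coefficients of g against c_0 f + c_1 Df + … from the top degree down determines the c_i
solution: c_0 = 1/2, c_1 = 0, c_2 = 3

p(D) = (1/2)·I + 3·D^2, i.e. c_0 = 1/2, c_1 = 0, c_2 = 3


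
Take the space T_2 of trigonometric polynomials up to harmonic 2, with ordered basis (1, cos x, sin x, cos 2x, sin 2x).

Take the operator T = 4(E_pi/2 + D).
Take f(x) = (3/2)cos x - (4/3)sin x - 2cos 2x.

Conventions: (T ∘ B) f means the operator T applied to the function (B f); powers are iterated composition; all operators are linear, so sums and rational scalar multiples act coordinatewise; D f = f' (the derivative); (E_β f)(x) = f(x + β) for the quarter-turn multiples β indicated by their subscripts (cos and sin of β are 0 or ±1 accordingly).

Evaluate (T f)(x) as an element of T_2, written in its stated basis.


the result is g(x) = -(32/3)cos x - 12sin x + 8cos 2x + 16sin 2x

E_pi/2 f = -(4/3)cos x - (3/2)sin x + 2cos 2x
D f = -(4/3)cos x - (3/2)sin x + 4sin 2x
(E_pi/2 + D) f = -(8/3)cos x - 3sin x + 2cos 2x + 4sin 2x
(4(E_pi/2 + D)) f = -(32/3)cos x - 12sin x + 8cos 2x + 16sin 2x


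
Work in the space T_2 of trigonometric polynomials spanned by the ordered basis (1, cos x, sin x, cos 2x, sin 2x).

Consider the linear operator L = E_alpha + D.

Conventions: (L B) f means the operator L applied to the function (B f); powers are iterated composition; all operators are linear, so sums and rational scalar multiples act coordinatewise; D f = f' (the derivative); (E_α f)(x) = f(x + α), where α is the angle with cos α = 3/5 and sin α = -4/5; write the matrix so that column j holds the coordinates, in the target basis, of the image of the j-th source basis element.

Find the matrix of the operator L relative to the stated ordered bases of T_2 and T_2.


image of 1: 1
image of cos x: (3/5)cos x - (1/5)sin x
image of sin x: (1/5)cos x + (3/5)sin x
image of cos 2x: -(7/25)cos 2x - (26/25)sin 2x
image of sin 2x: (26/25)cos 2x - (7/25)sin 2x
each image's coordinates form column j of the matrix

the matrix is [[1, 0, 0, 0, 0]; [0, 3/5, 1/5, 0, 0]; [0, -1/5, 3/5, 0, 0]; [0, 0, 0, -7/25, 26/25]; [0, 0, 0, -26/25, -7/25]] (rows listed top to bottom)


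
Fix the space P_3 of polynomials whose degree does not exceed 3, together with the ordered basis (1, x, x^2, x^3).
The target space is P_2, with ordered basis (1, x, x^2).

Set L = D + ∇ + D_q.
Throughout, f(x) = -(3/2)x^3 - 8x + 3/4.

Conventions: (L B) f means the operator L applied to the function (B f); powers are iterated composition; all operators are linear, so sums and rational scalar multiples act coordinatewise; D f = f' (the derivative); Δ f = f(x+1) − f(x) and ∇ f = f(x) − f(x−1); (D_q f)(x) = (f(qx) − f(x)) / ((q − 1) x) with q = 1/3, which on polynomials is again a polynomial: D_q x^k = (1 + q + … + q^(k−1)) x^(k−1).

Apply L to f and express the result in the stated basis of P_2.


D f = -(9/2)x^2 - 8
∇ f = -(9/2)x^2 + (9/2)x - 19/2
D_q f = -(13/6)x^2 - 8
(D + ∇ + D_q) f = -(67/6)x^2 + (9/2)x - 51/2

the image equals g(x) = -(67/6)x^2 + (9/2)x - 51/2


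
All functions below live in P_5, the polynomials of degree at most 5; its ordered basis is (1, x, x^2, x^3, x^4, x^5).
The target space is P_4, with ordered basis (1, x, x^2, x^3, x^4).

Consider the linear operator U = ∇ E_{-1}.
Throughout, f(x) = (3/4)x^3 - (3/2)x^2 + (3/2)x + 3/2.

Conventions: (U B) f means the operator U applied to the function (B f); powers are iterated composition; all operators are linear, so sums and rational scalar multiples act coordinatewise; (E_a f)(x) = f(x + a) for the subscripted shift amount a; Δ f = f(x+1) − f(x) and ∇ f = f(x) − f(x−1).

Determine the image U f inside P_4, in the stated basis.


the result is g(x) = (9/4)x^2 - (39/4)x + 45/4

E_{-1} f = (3/4)x^3 - (15/4)x^2 + (27/4)x - 9/4
∇ E_{-1} f = (9/4)x^2 - (39/4)x + 45/4


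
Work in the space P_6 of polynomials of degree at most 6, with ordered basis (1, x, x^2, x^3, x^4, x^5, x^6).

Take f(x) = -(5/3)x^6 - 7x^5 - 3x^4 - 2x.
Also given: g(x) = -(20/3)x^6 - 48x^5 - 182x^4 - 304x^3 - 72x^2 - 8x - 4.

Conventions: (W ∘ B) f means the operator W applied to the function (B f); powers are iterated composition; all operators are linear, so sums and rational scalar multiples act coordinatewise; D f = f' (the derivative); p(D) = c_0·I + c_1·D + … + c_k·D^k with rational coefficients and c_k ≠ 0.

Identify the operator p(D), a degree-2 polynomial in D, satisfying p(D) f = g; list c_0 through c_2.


c_0 = 4, c_1 = 2, c_2 = 2

D^0 f = -(5/3)x^6 - 7x^5 - 3x^4 - 2x
D^1 f = -10x^5 - 35x^4 - 12x^3 - 2
D^2 f = -50x^4 - 140x^3 - 36x^2
matching coefficients of g against c_0 f + c_1 Df + … from the top degree down determines the c_i
solution: c_0 = 4, c_1 = 2, c_2 = 2


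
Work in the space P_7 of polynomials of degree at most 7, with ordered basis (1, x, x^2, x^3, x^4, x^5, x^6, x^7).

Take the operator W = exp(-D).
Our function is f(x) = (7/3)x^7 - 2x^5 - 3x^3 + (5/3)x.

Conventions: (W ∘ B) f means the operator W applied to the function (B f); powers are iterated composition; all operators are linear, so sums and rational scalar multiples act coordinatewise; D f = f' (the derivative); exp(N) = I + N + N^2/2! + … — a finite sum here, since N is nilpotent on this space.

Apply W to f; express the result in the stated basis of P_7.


g(x) = (7/3)x^7 - (49/3)x^6 + 47x^5 - (215/3)x^4 + (176/3)x^3 - 20x^2 - x + 1

order-1 term: -(49/3)x^6 + 10x^4 + 9x^2 - 5/3
order-2 term: 49x^5 - 20x^3 - 9x
order-3 term: -(245/3)x^4 + 20x^2 + 3
order-4 term: (245/3)x^3 - 10x
order-5 term: -49x^2 + 2
order-6 term: (49/3)x
order-7 term: -7/3
the series for exp(-D) f terminates at order 7
exp(-D) f = (7/3)x^7 - (49/3)x^6 + 47x^5 - (215/3)x^4 + (176/3)x^3 - 20x^2 - x + 1
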